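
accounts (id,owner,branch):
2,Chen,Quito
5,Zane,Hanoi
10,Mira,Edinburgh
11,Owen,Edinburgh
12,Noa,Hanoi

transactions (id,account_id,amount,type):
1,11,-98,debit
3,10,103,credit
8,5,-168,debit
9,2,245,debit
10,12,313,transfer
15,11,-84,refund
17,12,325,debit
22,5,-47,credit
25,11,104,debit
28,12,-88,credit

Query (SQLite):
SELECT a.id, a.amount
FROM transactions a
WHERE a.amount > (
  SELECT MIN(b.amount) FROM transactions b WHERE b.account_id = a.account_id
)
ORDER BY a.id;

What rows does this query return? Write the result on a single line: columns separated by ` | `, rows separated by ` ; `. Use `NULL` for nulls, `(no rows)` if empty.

For each transactions row a, compute MIN(amount) over rows sharing a.account_id.
Keep row a if a.amount > that per-group MIN.
  account_id=2: MIN(amount) = 245
  account_id=5: MIN(amount) = -168
  account_id=10: MIN(amount) = 103
  account_id=11: MIN(amount) = -98
  account_id=12: MIN(amount) = -88

10 | 313 ; 15 | -84 ; 17 | 325 ; 22 | -47 ; 25 | 104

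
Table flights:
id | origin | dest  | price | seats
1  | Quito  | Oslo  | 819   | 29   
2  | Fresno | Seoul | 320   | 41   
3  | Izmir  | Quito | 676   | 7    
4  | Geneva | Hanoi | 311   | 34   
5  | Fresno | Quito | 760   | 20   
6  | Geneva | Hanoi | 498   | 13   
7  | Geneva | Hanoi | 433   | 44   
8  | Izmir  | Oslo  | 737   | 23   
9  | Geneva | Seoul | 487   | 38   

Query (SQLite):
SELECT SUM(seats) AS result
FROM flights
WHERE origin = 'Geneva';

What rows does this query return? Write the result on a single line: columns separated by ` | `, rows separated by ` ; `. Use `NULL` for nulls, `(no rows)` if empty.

129

Rows where origin='Geneva' → seats values: [34, 13, 44, 38].
SUM of non-NULL values = 129.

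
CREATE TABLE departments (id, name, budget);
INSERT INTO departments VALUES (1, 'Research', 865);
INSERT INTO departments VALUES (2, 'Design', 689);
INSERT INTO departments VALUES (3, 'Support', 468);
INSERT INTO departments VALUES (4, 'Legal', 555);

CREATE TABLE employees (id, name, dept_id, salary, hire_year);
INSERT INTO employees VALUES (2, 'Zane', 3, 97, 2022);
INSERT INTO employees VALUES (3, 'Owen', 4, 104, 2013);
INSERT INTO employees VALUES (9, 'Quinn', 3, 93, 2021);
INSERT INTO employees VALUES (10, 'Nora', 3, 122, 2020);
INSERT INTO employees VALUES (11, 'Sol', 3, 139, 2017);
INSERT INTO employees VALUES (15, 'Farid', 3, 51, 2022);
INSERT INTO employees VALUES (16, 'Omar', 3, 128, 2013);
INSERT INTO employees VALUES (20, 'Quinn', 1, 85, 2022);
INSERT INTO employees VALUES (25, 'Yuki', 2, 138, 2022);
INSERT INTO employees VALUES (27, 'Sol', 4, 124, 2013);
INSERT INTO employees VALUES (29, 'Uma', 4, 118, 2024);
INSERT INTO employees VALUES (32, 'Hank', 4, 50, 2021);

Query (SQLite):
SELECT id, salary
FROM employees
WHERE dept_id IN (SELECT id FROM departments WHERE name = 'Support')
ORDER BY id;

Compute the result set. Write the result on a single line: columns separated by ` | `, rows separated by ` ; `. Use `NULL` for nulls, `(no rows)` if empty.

2 | 97 ; 9 | 93 ; 10 | 122 ; 11 | 139 ; 15 | 51 ; 16 | 128

Inner query: departments.id where name = 'Support'.
Outer: keep employees rows whose dept_id is in that set.
Inner query → {3}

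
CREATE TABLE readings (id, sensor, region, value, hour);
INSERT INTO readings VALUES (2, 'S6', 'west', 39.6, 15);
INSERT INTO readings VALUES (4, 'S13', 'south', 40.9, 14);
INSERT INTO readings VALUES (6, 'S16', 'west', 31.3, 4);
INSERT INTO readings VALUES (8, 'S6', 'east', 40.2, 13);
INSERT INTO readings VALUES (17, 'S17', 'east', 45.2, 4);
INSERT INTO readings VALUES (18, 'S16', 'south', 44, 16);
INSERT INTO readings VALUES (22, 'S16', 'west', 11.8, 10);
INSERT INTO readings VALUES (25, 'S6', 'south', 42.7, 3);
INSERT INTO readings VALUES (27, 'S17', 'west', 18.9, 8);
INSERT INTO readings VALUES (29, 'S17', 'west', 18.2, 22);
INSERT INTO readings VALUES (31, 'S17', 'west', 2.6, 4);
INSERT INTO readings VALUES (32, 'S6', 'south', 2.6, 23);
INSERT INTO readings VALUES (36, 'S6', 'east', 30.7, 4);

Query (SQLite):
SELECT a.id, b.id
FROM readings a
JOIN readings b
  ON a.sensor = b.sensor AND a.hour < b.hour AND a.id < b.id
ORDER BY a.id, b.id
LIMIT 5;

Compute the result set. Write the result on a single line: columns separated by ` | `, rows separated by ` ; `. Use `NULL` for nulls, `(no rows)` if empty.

2 | 32 ; 6 | 18 ; 6 | 22 ; 8 | 32 ; 17 | 27

Pairs (a,b) with same sensor, a.hour < b.hour, a.id < b.id.
sensor groups: S13:{4} S16:{6,18,22} S17:{17,27,29,31} S6:{2,8,25,32,36}
Ordered by (a.id, b.id); first 5.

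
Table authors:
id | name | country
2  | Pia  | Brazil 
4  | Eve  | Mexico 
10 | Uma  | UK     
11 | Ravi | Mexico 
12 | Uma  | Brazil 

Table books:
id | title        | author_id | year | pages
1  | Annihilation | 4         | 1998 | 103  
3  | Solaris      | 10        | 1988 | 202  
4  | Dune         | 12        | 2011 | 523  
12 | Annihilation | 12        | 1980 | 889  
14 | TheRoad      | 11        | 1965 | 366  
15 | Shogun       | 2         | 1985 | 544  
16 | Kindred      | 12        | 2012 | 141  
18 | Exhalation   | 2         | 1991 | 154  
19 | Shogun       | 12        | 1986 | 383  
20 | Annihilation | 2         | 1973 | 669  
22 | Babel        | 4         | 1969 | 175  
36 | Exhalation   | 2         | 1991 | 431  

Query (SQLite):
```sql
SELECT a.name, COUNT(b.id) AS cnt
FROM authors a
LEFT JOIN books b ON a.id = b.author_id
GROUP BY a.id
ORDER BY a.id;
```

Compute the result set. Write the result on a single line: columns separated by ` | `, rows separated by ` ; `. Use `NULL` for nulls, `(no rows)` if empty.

LEFT JOIN keeps every authors row; unmatched ones get NULL for books columns.
Group by authors.id and compute COUNT(b.id). COUNT(col) of an all-NULL group is 0.
  2: ids {15, 18, 20, 36} → COUNT(b.id)=4
  4: ids {1, 22} → COUNT(b.id)=2
  10: ids {3} → COUNT(b.id)=1
  11: ids {14} → COUNT(b.id)=1
  12: ids {4, 12, 16, 19} → COUNT(b.id)=4

Pia | 4 ; Eve | 2 ; Uma | 1 ; Ravi | 1 ; Uma | 4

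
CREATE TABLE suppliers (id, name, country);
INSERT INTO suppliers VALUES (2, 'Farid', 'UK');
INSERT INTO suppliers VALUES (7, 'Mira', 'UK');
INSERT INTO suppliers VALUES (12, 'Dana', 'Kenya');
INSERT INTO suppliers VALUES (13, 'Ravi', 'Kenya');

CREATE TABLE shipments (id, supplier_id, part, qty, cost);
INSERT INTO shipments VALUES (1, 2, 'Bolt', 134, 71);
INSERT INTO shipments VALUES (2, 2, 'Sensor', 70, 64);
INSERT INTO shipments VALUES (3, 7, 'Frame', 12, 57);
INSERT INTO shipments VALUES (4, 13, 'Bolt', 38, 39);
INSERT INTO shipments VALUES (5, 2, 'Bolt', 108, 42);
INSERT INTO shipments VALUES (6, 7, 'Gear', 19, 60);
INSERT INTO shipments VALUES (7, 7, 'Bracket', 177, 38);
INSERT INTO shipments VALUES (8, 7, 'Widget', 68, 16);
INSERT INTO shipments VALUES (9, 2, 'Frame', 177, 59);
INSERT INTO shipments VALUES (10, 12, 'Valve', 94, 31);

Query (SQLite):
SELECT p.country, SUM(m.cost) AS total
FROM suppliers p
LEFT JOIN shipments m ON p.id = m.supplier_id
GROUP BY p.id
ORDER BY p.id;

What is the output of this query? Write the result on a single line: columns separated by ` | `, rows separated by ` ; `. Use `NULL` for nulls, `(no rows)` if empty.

LEFT JOIN keeps every suppliers row; unmatched ones get NULL for shipments columns.
Group by suppliers.id and compute SUM(m.cost). SUM over an all-NULL group is NULL.
  2: ids {1, 2, 5, 9} → SUM(m.cost)=236
  7: ids {3, 6, 7, 8} → SUM(m.cost)=171
  12: ids {10} → SUM(m.cost)=31
  13: ids {4} → SUM(m.cost)=39

UK | 236 ; UK | 171 ; Kenya | 31 ; Kenya | 39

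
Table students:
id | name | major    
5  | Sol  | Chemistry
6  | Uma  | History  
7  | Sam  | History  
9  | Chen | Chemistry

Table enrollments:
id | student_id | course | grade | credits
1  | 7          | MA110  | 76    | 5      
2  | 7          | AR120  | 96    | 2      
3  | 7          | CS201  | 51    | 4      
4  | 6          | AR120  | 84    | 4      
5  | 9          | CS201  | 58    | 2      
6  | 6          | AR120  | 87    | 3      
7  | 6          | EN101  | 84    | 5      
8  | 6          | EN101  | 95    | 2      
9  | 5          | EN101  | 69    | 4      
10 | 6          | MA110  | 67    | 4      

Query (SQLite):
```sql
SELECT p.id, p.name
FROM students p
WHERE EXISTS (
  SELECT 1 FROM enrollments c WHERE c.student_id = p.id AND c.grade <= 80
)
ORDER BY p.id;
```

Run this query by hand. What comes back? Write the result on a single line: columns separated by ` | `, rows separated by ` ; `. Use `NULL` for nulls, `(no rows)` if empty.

5 | Sol ; 6 | Uma ; 7 | Sam ; 9 | Chen

For each students row, check whether any enrollments with matching student_id has grade <= 80.
Keep rows where that is true.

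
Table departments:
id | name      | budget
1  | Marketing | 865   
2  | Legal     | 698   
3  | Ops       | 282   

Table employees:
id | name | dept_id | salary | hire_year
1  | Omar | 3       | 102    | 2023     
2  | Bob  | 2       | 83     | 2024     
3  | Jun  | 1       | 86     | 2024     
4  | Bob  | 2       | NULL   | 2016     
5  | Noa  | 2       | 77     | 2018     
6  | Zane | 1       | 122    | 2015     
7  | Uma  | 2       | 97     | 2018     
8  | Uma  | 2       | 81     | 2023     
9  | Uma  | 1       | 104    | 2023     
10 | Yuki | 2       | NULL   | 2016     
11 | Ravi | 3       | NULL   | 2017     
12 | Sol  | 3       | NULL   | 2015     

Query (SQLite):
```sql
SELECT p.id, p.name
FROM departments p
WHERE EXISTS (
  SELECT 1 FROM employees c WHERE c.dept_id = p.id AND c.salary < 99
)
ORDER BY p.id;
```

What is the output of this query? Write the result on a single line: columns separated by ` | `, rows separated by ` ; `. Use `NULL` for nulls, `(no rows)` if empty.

For each departments row, check whether any employees with matching dept_id has salary < 99.
Keep rows where that is true.

1 | Marketing ; 2 | Legal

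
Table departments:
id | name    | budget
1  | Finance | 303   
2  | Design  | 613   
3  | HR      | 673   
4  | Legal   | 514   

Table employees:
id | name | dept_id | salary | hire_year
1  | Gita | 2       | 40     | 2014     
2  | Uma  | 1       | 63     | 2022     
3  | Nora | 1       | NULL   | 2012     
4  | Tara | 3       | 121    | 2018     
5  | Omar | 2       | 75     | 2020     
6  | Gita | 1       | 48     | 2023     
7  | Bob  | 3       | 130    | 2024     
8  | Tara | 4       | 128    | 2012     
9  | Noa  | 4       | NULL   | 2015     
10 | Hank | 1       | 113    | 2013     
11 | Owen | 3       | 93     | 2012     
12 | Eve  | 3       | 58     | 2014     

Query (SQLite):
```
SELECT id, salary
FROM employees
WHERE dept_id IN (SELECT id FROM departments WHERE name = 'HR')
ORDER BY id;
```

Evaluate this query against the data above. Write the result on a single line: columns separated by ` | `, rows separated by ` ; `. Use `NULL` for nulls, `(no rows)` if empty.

Inner query: departments.id where name = 'HR'.
Outer: keep employees rows whose dept_id is in that set.
Inner query → {3}

4 | 121 ; 7 | 130 ; 11 | 93 ; 12 | 58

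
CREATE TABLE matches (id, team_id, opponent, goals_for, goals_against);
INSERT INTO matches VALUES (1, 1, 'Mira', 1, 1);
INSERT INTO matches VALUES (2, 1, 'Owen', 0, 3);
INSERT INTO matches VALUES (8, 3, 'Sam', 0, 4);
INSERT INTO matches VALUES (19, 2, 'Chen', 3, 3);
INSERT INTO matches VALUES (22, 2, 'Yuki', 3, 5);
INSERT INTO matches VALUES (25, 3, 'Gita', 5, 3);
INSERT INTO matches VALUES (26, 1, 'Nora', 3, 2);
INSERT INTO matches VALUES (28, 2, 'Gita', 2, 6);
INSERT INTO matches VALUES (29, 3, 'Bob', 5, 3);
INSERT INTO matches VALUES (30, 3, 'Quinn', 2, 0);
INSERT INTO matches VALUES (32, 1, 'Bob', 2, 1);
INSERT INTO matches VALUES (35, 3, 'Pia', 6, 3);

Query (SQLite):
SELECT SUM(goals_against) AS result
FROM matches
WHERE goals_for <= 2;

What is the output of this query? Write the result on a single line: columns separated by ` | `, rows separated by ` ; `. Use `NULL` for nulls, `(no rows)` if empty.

Rows where goals_for <= 2 → goals_against values: [1, 3, 4, 6, 0, 1].
SUM of non-NULL values = 15.

15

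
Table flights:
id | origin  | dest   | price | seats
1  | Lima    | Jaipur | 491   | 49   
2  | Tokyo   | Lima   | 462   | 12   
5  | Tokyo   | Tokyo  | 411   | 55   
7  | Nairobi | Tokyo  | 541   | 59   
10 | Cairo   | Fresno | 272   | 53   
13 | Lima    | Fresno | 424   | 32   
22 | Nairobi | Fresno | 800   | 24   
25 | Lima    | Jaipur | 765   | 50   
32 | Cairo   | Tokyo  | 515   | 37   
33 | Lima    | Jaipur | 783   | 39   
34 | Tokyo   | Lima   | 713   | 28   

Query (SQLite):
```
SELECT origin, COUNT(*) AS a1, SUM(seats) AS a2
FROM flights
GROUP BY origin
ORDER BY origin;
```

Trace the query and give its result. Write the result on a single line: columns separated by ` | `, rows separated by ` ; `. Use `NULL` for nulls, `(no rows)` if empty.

Group flights by origin.
Per group compute: COUNT(*), SUM(seats).
  Cairo: ids {10, 32} → COUNT(*)=2, SUM(seats)=90
  Lima: ids {1, 13, 25, 33} → COUNT(*)=4, SUM(seats)=170
  Nairobi: ids {7, 22} → COUNT(*)=2, SUM(seats)=83
  Tokyo: ids {2, 5, 34} → COUNT(*)=3, SUM(seats)=95

Cairo | 2 | 90 ; Lima | 4 | 170 ; Nairobi | 2 | 83 ; Tokyo | 3 | 95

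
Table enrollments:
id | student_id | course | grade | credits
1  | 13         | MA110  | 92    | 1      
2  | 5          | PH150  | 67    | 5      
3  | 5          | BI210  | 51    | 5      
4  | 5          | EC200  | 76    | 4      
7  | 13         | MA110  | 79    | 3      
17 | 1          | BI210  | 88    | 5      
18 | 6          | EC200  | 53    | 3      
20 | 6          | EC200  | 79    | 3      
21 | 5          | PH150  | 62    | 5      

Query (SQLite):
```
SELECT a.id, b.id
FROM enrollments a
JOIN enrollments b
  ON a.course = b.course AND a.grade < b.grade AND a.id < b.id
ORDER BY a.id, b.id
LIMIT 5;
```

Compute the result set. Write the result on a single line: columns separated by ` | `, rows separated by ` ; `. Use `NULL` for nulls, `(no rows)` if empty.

3 | 17 ; 4 | 20 ; 18 | 20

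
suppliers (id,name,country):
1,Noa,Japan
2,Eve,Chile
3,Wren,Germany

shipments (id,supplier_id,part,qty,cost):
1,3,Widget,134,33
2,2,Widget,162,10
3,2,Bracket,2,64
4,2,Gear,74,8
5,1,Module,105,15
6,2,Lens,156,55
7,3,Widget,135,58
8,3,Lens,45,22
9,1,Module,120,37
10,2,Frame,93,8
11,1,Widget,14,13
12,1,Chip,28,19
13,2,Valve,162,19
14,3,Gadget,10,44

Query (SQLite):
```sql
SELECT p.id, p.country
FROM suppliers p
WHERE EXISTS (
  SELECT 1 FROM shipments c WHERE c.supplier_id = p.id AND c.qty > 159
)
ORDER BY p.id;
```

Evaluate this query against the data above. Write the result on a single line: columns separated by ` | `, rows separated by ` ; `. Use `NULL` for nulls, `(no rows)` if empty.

2 | Chile

For each suppliers row, check whether any shipments with matching supplier_id has qty > 159.
Keep rows where that is true.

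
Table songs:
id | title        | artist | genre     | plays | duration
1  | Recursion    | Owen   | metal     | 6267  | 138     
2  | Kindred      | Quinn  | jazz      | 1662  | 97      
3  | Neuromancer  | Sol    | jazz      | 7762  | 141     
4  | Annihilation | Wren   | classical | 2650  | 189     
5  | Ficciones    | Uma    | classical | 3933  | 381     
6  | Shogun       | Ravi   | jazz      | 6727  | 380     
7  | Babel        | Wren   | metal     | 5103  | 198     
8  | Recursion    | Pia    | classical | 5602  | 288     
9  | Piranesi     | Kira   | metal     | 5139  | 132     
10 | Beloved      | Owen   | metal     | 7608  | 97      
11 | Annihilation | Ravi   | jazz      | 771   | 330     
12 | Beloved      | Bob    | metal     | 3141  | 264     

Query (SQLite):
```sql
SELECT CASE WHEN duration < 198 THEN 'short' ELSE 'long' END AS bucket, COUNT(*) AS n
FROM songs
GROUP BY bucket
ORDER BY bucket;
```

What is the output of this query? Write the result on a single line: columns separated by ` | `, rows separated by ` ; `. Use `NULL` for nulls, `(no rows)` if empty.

long | 6 ; short | 6

Bucket rows by duration < 198 → 'short' else 'long'; count each bucket.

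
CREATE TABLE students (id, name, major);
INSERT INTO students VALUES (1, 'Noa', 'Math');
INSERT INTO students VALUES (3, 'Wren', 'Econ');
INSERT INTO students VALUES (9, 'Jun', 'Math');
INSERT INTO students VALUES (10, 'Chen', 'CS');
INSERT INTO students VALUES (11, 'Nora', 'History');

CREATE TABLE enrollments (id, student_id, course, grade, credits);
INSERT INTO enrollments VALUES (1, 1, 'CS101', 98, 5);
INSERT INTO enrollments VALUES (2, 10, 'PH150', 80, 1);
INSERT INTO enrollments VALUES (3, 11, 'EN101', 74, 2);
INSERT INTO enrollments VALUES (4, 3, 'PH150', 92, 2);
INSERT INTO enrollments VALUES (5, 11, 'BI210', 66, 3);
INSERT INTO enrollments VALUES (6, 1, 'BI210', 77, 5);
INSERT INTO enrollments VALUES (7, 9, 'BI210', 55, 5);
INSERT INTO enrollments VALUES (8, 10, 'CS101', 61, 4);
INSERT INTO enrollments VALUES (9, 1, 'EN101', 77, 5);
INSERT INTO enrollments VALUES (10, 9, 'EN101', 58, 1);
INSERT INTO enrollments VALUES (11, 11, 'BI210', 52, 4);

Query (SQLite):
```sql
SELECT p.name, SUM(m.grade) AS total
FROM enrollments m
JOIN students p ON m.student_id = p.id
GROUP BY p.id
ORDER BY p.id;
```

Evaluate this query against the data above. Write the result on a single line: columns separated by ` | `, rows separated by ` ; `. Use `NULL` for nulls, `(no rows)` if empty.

Noa | 252 ; Wren | 92 ; Jun | 113 ; Chen | 141 ; Nora | 192

Join each enrollments row to its students via student_id.
Group joined rows by students.id; compute SUM(m.grade) per group.
  1: ids {1, 6, 9} → SUM(m.grade)=252
  3: ids {4} → SUM(m.grade)=92
  9: ids {7, 10} → SUM(m.grade)=113
  10: ids {2, 8} → SUM(m.grade)=141
  11: ids {3, 5, 11} → SUM(m.grade)=192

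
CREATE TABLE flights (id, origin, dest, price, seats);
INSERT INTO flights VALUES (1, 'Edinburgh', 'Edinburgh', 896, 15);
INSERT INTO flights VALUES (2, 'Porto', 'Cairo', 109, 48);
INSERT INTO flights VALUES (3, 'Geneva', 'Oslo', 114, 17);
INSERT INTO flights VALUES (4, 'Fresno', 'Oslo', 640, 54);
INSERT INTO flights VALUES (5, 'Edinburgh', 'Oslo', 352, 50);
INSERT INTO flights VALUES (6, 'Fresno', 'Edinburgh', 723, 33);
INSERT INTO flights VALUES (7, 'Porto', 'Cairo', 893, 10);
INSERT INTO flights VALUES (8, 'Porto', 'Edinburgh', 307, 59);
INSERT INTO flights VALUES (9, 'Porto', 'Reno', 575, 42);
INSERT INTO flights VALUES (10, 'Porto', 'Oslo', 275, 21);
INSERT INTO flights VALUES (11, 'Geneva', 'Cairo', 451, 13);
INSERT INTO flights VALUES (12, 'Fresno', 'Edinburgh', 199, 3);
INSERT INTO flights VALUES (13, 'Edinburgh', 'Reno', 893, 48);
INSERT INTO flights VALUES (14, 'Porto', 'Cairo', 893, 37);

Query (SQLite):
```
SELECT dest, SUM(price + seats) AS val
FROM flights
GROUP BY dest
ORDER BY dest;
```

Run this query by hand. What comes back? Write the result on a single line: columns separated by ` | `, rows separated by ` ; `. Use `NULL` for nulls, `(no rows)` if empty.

Cairo | 2454 ; Edinburgh | 2235 ; Oslo | 1523 ; Reno | 1558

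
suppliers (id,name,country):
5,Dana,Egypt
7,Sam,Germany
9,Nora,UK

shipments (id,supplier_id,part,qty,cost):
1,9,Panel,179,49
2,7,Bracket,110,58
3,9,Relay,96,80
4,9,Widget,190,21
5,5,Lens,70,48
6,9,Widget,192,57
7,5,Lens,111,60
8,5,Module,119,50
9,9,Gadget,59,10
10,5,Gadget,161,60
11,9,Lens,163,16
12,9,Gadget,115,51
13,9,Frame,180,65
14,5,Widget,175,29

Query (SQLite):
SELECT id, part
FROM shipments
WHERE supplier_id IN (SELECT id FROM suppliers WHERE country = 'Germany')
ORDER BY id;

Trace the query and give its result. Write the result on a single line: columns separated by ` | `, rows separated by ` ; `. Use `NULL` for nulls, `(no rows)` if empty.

Inner query: suppliers.id where country = 'Germany'.
Outer: keep shipments rows whose supplier_id is in that set.
Inner query → {7}

2 | Bracket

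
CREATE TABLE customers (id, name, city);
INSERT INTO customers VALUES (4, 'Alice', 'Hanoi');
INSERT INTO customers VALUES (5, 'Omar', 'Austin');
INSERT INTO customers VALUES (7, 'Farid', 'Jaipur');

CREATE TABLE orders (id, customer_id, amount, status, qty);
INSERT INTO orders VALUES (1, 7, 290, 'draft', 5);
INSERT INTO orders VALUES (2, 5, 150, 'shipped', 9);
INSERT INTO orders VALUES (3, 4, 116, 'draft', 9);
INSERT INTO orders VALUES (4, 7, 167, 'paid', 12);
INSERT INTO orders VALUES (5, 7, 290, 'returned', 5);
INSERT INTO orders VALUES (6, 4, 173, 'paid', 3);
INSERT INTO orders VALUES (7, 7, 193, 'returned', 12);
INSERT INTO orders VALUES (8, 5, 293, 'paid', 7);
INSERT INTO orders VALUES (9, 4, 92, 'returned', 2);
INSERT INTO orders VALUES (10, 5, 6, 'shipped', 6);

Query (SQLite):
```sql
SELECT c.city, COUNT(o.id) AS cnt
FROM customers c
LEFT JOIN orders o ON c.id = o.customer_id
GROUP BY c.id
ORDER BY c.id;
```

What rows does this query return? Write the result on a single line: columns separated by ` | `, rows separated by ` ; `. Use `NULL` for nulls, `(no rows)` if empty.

Hanoi | 3 ; Austin | 3 ; Jaipur | 4

LEFT JOIN keeps every customers row; unmatched ones get NULL for orders columns.
Group by customers.id and compute COUNT(o.id). COUNT(col) of an all-NULL group is 0.
  4: ids {3, 6, 9} → COUNT(o.id)=3
  5: ids {2, 8, 10} → COUNT(o.id)=3
  7: ids {1, 4, 5, 7} → COUNT(o.id)=4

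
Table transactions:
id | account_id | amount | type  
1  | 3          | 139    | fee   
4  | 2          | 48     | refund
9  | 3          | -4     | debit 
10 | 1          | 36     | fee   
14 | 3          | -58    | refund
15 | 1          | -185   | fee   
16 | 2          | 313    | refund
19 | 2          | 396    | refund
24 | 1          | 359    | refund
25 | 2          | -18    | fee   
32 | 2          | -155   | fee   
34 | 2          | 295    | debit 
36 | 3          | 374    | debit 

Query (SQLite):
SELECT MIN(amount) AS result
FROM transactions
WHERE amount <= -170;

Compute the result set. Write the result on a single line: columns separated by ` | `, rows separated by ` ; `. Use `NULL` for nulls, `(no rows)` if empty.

-185

Rows where amount <= -170 → amount values: [-185].
MIN of non-NULL values = -185.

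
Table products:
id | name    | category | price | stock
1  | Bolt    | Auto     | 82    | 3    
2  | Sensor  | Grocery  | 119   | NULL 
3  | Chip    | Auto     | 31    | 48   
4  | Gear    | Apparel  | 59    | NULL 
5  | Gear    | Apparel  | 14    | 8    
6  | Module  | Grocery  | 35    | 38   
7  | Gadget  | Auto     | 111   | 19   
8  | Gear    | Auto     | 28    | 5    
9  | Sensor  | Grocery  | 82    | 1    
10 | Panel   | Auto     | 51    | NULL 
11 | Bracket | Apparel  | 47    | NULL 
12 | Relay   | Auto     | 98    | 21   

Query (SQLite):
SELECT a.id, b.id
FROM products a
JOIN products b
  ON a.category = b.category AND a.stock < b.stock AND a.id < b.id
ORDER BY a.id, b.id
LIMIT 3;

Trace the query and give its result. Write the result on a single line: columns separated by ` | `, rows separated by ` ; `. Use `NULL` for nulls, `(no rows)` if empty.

1 | 3 ; 1 | 7 ; 1 | 8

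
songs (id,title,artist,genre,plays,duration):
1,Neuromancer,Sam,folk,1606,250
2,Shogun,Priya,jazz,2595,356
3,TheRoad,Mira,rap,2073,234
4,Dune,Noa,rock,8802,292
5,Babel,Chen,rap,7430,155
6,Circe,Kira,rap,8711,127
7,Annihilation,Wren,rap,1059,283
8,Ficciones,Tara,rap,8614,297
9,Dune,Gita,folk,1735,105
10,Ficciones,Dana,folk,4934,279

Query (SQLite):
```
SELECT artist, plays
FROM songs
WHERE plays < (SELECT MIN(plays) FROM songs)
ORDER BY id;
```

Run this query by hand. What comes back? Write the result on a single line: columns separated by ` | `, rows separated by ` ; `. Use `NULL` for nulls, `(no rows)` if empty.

Scalar subquery: MIN(plays) over all songs rows = 1059.
Keep rows where plays < that value.

(no rows)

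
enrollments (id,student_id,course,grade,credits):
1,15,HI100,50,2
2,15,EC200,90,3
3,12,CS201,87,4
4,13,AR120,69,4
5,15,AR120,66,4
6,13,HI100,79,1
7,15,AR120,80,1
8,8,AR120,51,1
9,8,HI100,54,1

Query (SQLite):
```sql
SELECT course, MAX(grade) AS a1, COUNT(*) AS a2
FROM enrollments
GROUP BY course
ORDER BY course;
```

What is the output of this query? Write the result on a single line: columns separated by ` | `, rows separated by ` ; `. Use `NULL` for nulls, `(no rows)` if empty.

AR120 | 80 | 4 ; CS201 | 87 | 1 ; EC200 | 90 | 1 ; HI100 | 79 | 3

Group enrollments by course.
Per group compute: MAX(grade), COUNT(*).
  AR120: ids {4, 5, 7, 8} → MAX(grade)=80, COUNT(*)=4
  CS201: ids {3} → MAX(grade)=87, COUNT(*)=1
  EC200: ids {2} → MAX(grade)=90, COUNT(*)=1
  HI100: ids {1, 6, 9} → MAX(grade)=79, COUNT(*)=3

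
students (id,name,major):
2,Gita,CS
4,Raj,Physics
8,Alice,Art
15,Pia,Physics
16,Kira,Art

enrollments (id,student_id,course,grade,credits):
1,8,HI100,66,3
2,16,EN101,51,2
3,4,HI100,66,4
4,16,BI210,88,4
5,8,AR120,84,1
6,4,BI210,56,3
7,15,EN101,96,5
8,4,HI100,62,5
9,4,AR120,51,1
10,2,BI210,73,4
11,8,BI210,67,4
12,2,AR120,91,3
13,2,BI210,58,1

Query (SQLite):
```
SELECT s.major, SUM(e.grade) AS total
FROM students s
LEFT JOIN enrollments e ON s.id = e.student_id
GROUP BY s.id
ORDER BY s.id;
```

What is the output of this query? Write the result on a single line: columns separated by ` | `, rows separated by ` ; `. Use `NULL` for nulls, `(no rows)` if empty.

LEFT JOIN keeps every students row; unmatched ones get NULL for enrollments columns.
Group by students.id and compute SUM(e.grade). SUM over an all-NULL group is NULL.
  2: ids {10, 12, 13} → SUM(e.grade)=222
  4: ids {3, 6, 8, 9} → SUM(e.grade)=235
  8: ids {1, 5, 11} → SUM(e.grade)=217
  15: ids {7} → SUM(e.grade)=96
  16: ids {2, 4} → SUM(e.grade)=139

CS | 222 ; Physics | 235 ; Art | 217 ; Physics | 96 ; Art | 139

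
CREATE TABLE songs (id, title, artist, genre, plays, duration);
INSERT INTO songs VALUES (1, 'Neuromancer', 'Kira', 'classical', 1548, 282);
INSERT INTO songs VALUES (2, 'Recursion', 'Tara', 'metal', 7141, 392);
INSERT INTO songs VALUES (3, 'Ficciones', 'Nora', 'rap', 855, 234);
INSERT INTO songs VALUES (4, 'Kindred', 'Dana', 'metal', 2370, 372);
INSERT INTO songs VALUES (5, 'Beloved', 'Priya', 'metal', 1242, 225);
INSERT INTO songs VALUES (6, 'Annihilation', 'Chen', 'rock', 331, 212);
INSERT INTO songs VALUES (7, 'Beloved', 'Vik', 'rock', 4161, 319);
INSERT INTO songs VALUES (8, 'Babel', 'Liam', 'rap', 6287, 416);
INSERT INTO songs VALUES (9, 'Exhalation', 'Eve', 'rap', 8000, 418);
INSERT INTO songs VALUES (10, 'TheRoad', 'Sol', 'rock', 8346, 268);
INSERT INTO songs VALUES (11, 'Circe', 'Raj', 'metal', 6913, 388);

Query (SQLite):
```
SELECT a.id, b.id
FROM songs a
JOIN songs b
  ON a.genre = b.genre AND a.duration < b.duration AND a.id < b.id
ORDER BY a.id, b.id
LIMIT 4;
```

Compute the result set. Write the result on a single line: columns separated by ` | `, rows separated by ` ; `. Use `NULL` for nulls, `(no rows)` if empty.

3 | 8 ; 3 | 9 ; 4 | 11 ; 5 | 11

Pairs (a,b) with same genre, a.duration < b.duration, a.id < b.id.
genre groups: classical:{1} metal:{2,4,5,11} rap:{3,8,9} rock:{6,7,10}
Ordered by (a.id, b.id); first 4.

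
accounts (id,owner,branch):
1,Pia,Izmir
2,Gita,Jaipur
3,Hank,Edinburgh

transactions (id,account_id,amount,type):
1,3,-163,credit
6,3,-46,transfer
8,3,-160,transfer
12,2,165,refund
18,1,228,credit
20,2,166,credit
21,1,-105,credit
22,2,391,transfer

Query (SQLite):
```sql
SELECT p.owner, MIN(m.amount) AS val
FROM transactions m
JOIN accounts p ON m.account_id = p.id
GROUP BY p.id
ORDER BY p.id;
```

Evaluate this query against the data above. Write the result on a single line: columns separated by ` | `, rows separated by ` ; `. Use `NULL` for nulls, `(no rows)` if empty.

Join each transactions row to its accounts via account_id.
Group joined rows by accounts.id; compute MIN(m.amount) per group.
  1: ids {18, 21} → MIN(m.amount)=-105
  2: ids {12, 20, 22} → MIN(m.amount)=165
  3: ids {1, 6, 8} → MIN(m.amount)=-163

Pia | -105 ; Gita | 165 ; Hank | -163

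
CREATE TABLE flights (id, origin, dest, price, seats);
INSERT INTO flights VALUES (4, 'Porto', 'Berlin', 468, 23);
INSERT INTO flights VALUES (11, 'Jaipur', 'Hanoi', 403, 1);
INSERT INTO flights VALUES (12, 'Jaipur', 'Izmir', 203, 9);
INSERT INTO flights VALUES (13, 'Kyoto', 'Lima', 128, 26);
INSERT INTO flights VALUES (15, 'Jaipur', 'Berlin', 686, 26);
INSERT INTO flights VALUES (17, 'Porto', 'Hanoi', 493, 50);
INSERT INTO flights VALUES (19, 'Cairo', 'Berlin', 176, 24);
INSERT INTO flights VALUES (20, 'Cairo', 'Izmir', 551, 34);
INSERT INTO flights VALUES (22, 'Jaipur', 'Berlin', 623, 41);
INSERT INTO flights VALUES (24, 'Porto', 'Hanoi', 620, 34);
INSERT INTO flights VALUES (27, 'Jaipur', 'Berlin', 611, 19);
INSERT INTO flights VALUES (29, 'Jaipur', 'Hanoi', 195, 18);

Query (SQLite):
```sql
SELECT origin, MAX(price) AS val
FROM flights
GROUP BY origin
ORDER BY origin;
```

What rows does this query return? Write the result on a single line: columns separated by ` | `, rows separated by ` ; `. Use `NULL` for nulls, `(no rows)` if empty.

Partition flights by origin; compute MAX(price) within each group.
  Cairo: ids {19, 20} → MAX(price)=551
  Jaipur: ids {11, 12, 15, 22, 27, 29} → MAX(price)=686
  Kyoto: ids {13} → MAX(price)=128
  Porto: ids {4, 17, 24} → MAX(price)=620

Cairo | 551 ; Jaipur | 686 ; Kyoto | 128 ; Porto | 620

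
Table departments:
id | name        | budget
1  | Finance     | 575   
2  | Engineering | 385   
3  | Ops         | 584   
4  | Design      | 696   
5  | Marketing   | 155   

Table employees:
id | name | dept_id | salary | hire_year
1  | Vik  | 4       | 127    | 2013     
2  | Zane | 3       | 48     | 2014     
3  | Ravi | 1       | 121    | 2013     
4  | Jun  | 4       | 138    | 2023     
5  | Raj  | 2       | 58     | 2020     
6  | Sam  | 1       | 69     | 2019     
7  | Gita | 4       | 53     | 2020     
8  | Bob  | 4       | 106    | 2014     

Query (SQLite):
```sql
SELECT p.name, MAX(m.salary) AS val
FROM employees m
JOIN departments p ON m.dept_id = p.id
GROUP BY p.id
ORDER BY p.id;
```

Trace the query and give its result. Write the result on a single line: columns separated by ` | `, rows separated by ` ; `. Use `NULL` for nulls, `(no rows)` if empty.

Finance | 121 ; Engineering | 58 ; Ops | 48 ; Design | 138

Join each employees row to its departments via dept_id.
Group joined rows by departments.id; compute MAX(m.salary) per group.
  1: ids {3, 6} → MAX(m.salary)=121
  2: ids {5} → MAX(m.salary)=58
  3: ids {2} → MAX(m.salary)=48
  4: ids {1, 4, 7, 8} → MAX(m.salary)=138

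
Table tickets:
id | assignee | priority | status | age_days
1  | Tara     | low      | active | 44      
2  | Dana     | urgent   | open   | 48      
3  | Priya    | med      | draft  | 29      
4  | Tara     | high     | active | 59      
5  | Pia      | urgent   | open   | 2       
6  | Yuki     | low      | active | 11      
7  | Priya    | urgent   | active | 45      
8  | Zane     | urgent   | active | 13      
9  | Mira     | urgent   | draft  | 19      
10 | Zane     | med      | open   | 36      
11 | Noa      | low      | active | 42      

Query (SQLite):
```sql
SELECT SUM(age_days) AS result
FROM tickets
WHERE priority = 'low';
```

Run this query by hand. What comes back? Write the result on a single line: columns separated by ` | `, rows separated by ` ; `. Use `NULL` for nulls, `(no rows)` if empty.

97

Rows where priority='low' → age_days values: [44, 11, 42].
SUM of non-NULL values = 97.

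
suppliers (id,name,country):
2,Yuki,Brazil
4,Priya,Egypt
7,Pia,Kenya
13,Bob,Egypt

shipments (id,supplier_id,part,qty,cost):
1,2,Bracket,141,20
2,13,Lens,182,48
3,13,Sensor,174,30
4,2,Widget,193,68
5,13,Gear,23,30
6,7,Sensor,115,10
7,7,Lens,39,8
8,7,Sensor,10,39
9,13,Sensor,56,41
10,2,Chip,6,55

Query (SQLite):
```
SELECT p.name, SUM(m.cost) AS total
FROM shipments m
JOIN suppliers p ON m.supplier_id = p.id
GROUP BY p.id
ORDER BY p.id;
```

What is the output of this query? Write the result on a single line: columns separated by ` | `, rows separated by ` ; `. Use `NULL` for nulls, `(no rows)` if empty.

Join each shipments row to its suppliers via supplier_id.
Group joined rows by suppliers.id; compute SUM(m.cost) per group.
  2: ids {1, 4, 10} → SUM(m.cost)=143
  7: ids {6, 7, 8} → SUM(m.cost)=57
  13: ids {2, 3, 5, 9} → SUM(m.cost)=149

Yuki | 143 ; Pia | 57 ; Bob | 149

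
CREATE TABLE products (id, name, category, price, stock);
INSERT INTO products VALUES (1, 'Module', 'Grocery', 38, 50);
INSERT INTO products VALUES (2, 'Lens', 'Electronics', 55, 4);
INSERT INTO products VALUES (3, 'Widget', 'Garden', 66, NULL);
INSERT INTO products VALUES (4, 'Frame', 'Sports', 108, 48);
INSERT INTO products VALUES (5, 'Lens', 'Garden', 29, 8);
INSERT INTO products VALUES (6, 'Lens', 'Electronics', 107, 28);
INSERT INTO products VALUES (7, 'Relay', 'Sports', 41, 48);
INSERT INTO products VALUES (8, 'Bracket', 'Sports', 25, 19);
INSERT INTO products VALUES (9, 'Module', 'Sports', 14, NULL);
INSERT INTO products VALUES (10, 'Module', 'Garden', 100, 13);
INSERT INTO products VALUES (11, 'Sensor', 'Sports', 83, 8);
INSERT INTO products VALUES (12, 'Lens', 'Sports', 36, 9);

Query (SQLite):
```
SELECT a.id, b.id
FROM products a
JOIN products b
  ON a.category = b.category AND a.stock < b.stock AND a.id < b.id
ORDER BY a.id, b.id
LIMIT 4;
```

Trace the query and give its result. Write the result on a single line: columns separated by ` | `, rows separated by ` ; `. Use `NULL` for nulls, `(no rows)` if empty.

2 | 6 ; 5 | 10 ; 11 | 12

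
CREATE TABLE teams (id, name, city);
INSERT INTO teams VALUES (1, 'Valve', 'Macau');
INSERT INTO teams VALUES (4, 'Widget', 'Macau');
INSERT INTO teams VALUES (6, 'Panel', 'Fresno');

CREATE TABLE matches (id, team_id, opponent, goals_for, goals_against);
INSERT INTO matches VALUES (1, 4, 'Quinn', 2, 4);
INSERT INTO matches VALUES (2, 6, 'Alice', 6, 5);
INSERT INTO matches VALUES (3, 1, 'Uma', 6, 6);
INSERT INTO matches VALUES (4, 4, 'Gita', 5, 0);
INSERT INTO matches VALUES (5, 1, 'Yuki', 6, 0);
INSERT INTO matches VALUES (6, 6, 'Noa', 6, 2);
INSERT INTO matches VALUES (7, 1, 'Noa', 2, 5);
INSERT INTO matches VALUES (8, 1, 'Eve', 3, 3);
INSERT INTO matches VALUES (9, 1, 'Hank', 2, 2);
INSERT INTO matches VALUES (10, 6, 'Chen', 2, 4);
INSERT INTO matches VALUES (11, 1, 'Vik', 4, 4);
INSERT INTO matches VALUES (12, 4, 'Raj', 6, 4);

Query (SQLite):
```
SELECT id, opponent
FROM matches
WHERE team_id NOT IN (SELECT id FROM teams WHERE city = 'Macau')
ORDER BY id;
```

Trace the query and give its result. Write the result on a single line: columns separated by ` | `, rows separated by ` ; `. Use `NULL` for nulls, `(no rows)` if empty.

2 | Alice ; 6 | Noa ; 10 | Chen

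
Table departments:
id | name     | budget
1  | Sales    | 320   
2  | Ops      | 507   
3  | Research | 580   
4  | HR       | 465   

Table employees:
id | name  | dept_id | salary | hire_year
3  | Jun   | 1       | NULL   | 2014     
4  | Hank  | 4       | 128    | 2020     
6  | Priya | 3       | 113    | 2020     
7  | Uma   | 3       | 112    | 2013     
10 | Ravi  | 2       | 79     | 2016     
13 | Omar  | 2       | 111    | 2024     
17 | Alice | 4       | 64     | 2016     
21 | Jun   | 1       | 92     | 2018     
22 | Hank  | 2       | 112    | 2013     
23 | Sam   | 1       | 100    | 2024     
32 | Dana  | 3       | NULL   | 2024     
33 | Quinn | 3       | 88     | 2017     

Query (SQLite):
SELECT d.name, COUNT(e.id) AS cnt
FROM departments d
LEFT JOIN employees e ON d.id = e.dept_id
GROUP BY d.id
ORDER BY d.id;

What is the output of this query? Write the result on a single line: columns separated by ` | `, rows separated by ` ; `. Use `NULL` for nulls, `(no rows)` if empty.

LEFT JOIN keeps every departments row; unmatched ones get NULL for employees columns.
Group by departments.id and compute COUNT(e.id). COUNT(col) of an all-NULL group is 0.
  1: ids {3, 21, 23} → COUNT(e.id)=3
  2: ids {10, 13, 22} → COUNT(e.id)=3
  3: ids {6, 7, 32, 33} → COUNT(e.id)=4
  4: ids {4, 17} → COUNT(e.id)=2

Sales | 3 ; Ops | 3 ; Research | 4 ; HR | 2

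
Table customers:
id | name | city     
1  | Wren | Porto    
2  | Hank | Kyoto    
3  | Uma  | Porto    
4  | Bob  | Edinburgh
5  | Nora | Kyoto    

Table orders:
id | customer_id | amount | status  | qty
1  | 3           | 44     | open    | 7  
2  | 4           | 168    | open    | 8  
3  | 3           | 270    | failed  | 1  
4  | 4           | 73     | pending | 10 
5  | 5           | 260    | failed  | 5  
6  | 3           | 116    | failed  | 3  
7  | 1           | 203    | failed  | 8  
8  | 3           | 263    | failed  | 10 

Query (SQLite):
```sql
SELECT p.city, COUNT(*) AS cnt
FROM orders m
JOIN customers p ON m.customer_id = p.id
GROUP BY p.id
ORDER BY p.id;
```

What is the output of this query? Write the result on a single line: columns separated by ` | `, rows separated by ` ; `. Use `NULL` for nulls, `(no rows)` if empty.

Join each orders row to its customers via customer_id.
Group joined rows by customers.id; compute COUNT(*) per group.
  1: ids {7} → COUNT(*)=1
  3: ids {1, 3, 6, 8} → COUNT(*)=4
  4: ids {2, 4} → COUNT(*)=2
  5: ids {5} → COUNT(*)=1

Porto | 1 ; Porto | 4 ; Edinburgh | 2 ; Kyoto | 1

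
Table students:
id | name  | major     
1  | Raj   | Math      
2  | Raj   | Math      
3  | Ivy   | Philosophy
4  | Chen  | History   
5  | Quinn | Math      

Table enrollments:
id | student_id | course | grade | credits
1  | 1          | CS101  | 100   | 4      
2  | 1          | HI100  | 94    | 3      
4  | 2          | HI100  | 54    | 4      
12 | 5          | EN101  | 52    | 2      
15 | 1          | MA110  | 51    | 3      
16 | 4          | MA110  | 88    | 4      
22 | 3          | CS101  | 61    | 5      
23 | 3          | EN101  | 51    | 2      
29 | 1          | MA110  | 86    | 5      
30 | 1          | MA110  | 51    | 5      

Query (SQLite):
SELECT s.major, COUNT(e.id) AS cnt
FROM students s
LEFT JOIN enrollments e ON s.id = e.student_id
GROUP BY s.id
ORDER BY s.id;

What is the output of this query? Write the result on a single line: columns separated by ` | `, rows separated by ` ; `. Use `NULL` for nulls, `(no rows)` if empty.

LEFT JOIN keeps every students row; unmatched ones get NULL for enrollments columns.
Group by students.id and compute COUNT(e.id). COUNT(col) of an all-NULL group is 0.
  1: ids {1, 2, 15, 29, 30} → COUNT(e.id)=5
  2: ids {4} → COUNT(e.id)=1
  3: ids {22, 23} → COUNT(e.id)=2
  4: ids {16} → COUNT(e.id)=1
  5: ids {12} → COUNT(e.id)=1

Math | 5 ; Math | 1 ; Philosophy | 2 ; History | 1 ; Math | 1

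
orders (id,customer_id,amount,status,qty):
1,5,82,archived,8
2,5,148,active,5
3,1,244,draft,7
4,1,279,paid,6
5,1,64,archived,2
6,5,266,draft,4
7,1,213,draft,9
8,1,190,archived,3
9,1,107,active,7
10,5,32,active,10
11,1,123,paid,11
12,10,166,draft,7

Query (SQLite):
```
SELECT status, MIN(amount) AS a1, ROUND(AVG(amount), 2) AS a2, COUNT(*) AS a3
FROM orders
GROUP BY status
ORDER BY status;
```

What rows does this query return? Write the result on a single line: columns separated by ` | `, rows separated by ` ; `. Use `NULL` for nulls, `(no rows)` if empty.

Group orders by status.
Per group compute: MIN(amount), ROUND(AVG(amount), 2), COUNT(*).
  active: ids {2, 9, 10} → MIN(amount)=32, ROUND(AVG(amount), 2)=95.67, COUNT(*)=3
  archived: ids {1, 5, 8} → MIN(amount)=64, ROUND(AVG(amount), 2)=112, COUNT(*)=3
  draft: ids {3, 6, 7, 12} → MIN(amount)=166, ROUND(AVG(amount), 2)=222.25, COUNT(*)=4
  paid: ids {4, 11} → MIN(amount)=123, ROUND(AVG(amount), 2)=201, COUNT(*)=2

active | 32 | 95.67 | 3 ; archived | 64 | 112 | 3 ; draft | 166 | 222.25 | 4 ; paid | 123 | 201 | 2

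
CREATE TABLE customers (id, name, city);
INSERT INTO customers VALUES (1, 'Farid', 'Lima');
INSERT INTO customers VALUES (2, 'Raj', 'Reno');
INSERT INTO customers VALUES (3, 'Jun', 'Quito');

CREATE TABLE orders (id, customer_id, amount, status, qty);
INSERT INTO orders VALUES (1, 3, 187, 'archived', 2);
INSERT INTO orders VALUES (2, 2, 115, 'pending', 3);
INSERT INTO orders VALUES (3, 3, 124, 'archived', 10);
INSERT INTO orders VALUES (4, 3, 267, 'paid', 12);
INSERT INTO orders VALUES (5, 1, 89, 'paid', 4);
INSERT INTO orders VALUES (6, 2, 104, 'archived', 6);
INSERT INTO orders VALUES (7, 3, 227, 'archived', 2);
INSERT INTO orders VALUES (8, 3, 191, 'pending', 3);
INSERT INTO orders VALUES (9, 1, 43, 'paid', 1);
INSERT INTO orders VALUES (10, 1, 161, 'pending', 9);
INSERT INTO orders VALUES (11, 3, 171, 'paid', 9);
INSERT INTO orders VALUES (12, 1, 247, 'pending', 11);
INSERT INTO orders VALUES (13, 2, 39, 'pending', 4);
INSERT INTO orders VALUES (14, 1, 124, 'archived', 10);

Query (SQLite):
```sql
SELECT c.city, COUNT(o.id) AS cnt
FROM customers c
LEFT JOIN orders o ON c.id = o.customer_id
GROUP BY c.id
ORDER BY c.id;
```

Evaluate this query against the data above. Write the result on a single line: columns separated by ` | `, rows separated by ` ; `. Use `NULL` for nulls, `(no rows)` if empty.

Lima | 5 ; Reno | 3 ; Quito | 6

LEFT JOIN keeps every customers row; unmatched ones get NULL for orders columns.
Group by customers.id and compute COUNT(o.id). COUNT(col) of an all-NULL group is 0.
  1: ids {5, 9, 10, 12, 14} → COUNT(o.id)=5
  2: ids {2, 6, 13} → COUNT(o.id)=3
  3: ids {1, 3, 4, 7, 8, 11} → COUNT(o.id)=6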